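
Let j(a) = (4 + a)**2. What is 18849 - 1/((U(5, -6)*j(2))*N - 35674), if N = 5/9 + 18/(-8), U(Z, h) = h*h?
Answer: 713811631/37870 ≈ 18849.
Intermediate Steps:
U(Z, h) = h**2
N = -61/36 (N = 5*(1/9) + 18*(-1/8) = 5/9 - 9/4 = -61/36 ≈ -1.6944)
18849 - 1/((U(5, -6)*j(2))*N - 35674) = 18849 - 1/(((-6)**2*(4 + 2)**2)*(-61/36) - 35674) = 18849 - 1/((36*6**2)*(-61/36) - 35674) = 18849 - 1/((36*36)*(-61/36) - 35674) = 18849 - 1/(1296*(-61/36) - 35674) = 18849 - 1/(-2196 - 35674) = 18849 - 1/(-37870) = 18849 - 1*(-1/37870) = 18849 + 1/37870 = 713811631/37870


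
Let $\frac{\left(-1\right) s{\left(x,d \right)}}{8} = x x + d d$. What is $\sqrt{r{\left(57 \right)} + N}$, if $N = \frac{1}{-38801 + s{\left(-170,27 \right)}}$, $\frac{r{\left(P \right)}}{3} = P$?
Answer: $\frac{\sqrt{13010337029186}}{275833} \approx 13.077$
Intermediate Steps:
$s{\left(x,d \right)} = - 8 d^{2} - 8 x^{2}$ ($s{\left(x,d \right)} = - 8 \left(x x + d d\right) = - 8 \left(x^{2} + d^{2}\right) = - 8 \left(d^{2} + x^{2}\right) = - 8 d^{2} - 8 x^{2}$)
$r{\left(P \right)} = 3 P$
$N = - \frac{1}{275833}$ ($N = \frac{1}{-38801 - \left(5832 + 231200\right)} = \frac{1}{-38801 - 237032} = \frac{1}{-275833} = - \frac{1}{275833} \approx -3.6254 \cdot 10^{-6}$)
$\sqrt{r{\left(57 \right)} + N} = \sqrt{3 \cdot 57 - \frac{1}{275833}} = \sqrt{171 - \frac{1}{275833}} = \sqrt{\frac{47167442}{275833}} = \frac{\sqrt{13010337029186}}{275833}$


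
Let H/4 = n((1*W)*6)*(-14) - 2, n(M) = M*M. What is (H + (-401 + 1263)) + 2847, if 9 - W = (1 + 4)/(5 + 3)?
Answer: -275405/2 ≈ -1.3770e+5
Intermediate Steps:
W = 67/8 (W = 9 - (1 + 4)/(5 + 3) = 9 - 5/8 = 67/8 ≈ 8.3750)
n(M) = M²
H = -282823/2 (H = 4*(((1*(67/8))*6)²*(-14) - 2) = 4*(((67/8)*6)²*(-14) - 2) = 4*((201/4)²*(-14) - 2) = 4*((40401/16)*(-14) - 2) = 4*(-282807/8 - 2) = 4*(-282823/8) = -282823/2 ≈ -1.4141e+5)
(H + (-401 + 1263)) + 2847 = (-282823/2 + (-401 + 1263)) + 2847 = (-282823/2 + 862) + 2847 = -281099/2 + 2847 = -275405/2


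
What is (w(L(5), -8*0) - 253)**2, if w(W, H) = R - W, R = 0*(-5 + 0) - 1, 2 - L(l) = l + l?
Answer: 60516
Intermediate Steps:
L(l) = 2 - 2*l (L(l) = 2 - (l + l) = 2 - 2*l)
R = -1 (R = 0*(-5) - 1 = 0 - 1 = -1)
w(W, H) = -1 - W
(w(L(5), -8*0) - 253)**2 = ((-1 - (2 - 2*5)) - 253)**2 = ((-1 - (2 - 10)) - 253)**2 = ((-1 - 1*(-8)) - 253)**2 = ((-1 + 8) - 253)**2 = (7 - 253)**2 = (-246)**2 = 60516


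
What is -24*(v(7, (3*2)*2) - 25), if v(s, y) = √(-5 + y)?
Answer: 600 - 24*√7 ≈ 536.50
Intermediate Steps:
-24*(v(7, (3*2)*2) - 25) = -24*(√(-5 + (3*2)*2) - 25) = -24*(√(-5 + 6*2) - 25) = -24*(√(-5 + 12) - 25) = -24*(√7 - 25) = -24*(-25 + √7) = 600 - 24*√7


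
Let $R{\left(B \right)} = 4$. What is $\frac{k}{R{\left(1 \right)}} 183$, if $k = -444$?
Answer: $-20313$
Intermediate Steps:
$\frac{k}{R{\left(1 \right)}} 183 = - \frac{444}{4} \cdot 183 = \left(-444\right) \frac{1}{4} \cdot 183 = \left(-111\right) 183 = -20313$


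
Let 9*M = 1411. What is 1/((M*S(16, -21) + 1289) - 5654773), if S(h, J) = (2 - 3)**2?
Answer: -9/50879945 ≈ -1.7689e-7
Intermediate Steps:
M = 1411/9 (M = (1/9)*1411 = 1411/9 ≈ 156.78)
S(h, J) = 1 (S(h, J) = (-1)**2 = 1)
1/((M*S(16, -21) + 1289) - 5654773) = 1/(((1411/9)*1 + 1289) - 5654773) = 1/((1411/9 + 1289) - 5654773) = 1/(13012/9 - 5654773) = 1/(-50879945/9) = -9/50879945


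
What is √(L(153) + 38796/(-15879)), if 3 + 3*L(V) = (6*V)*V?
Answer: 9*√16191969797/5293 ≈ 216.37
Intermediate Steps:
L(V) = -1 + 2*V² (L(V) = -1 + ((6*V)*V)/3 = -1 + (6*V²)/3 = -1 + 2*V²)
√(L(153) + 38796/(-15879)) = √((-1 + 2*153²) + 38796/(-15879)) = √((-1 + 2*23409) + 38796*(-1/15879)) = √((-1 + 46818) - 12932/5293) = √(46817 - 12932/5293) = √(247789449/5293) = 9*√16191969797/5293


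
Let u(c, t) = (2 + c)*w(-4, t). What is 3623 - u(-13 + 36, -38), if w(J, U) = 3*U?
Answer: 6473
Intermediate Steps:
u(c, t) = 3*t*(2 + c) (u(c, t) = (2 + c)*(3*t) = 3*t*(2 + c))
3623 - u(-13 + 36, -38) = 3623 - 3*(-38)*(2 + (-13 + 36)) = 3623 - 3*(-38)*(2 + 23) = 3623 - 3*(-38)*25 = 3623 - 1*(-2850) = 3623 + 2850 = 6473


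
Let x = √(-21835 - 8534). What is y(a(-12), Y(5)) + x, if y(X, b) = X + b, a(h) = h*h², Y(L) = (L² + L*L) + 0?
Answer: -1678 + I*√30369 ≈ -1678.0 + 174.27*I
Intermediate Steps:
Y(L) = 2*L² (Y(L) = (L² + L²) + 0 = 2*L² + 0 = 2*L²)
a(h) = h³
x = I*√30369 (x = √(-30369) = I*√30369 ≈ 174.27*I)
y(a(-12), Y(5)) + x = ((-12)³ + 2*5²) + I*√30369 = (-1728 + 2*25) + I*√30369 = (-1728 + 50) + I*√30369 = -1678 + I*√30369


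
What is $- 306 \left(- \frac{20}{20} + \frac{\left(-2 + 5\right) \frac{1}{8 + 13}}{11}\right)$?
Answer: $\frac{23256}{77} \approx 302.03$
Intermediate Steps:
$- 306 \left(- \frac{20}{20} + \frac{\left(-2 + 5\right) \frac{1}{8 + 13}}{11}\right) = - 306 \left(\left(-20\right) \frac{1}{20} + \frac{3}{21} \cdot \frac{1}{11}\right) = - 306 \left(-1 + 3 \cdot \frac{1}{21} \cdot \frac{1}{11}\right) = - 306 \left(-1 + \frac{1}{7} \cdot \frac{1}{11}\right) = - 306 \left(-1 + \frac{1}{77}\right) = \left(-306\right) \left(- \frac{76}{77}\right) = \frac{23256}{77}$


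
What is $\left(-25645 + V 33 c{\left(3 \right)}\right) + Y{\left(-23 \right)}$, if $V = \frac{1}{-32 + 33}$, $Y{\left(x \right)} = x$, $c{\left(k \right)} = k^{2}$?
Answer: $-25371$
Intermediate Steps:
$V = 1$ ($V = 1^{-1} = 1$)
$\left(-25645 + V 33 c{\left(3 \right)}\right) + Y{\left(-23 \right)} = \left(-25645 + 1 \cdot 33 \cdot 3^{2}\right) - 23 = \left(-25645 + 33 \cdot 9\right) - 23 = \left(-25645 + 297\right) - 23 = -25348 - 23 = -25371$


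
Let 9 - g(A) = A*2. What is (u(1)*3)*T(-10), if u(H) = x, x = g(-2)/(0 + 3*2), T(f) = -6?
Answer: -39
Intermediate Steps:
g(A) = 9 - 2*A (g(A) = 9 - A*2 = 9 - 2*A)
x = 13/6 (x = (9 - 2*(-2))/(0 + 3*2) = (9 + 4)/(0 + 6) = 13/6 ≈ 2.1667)
u(H) = 13/6
(u(1)*3)*T(-10) = ((13/6)*3)*(-6) = (13/2)*(-6) = -39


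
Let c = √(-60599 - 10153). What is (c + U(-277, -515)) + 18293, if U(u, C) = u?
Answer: 18016 + 4*I*√4422 ≈ 18016.0 + 265.99*I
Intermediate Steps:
c = 4*I*√4422 (c = √(-70752) = 4*I*√4422 ≈ 265.99*I)
(c + U(-277, -515)) + 18293 = (4*I*√4422 - 277) + 18293 = (-277 + 4*I*√4422) + 18293 = 18016 + 4*I*√4422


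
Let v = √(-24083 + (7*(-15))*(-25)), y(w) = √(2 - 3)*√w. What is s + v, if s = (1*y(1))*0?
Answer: I*√21458 ≈ 146.49*I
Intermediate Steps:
y(w) = I*√w (y(w) = √(-1)*√w = I*√w)
v = I*√21458 (v = √(-24083 - 105*(-25)) = √(-24083 + 2625) = √(-21458) = I*√21458 ≈ 146.49*I)
s = 0 (s = (1*(I*√1))*0 = (1*(I*1))*0 = (1*I)*0 = I*0 = 0)
s + v = 0 + I*√21458 = I*√21458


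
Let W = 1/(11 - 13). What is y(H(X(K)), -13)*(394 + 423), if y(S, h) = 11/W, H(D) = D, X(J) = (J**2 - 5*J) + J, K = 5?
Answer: -17974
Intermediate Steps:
W = -1/2 (W = 1/(-2) = -1/2 ≈ -0.50000)
X(J) = J**2 - 4*J
y(S, h) = -22 (y(S, h) = 11/(-1/2) = 11*(-2) = -22)
y(H(X(K)), -13)*(394 + 423) = -22*(394 + 423) = -22*817 = -17974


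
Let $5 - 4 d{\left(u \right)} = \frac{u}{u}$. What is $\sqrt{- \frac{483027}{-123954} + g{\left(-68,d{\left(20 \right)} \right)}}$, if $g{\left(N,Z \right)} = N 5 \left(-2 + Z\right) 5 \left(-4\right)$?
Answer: $\frac{i \sqrt{11602151873338}}{41318} \approx 82.438 i$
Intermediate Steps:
$d{\left(u \right)} = 1$ ($d{\left(u \right)} = \frac{5}{4} - \frac{u \frac{1}{u}}{4} = \frac{5}{4} - \frac{1}{4} = 1$)
$g{\left(N,Z \right)} = - 100 N \left(-2 + Z\right)$ ($g{\left(N,Z \right)} = 5 N \left(-2 + Z\right) 5 \left(-4\right) = 25 N \left(-2 + Z\right) \left(-4\right) = - 100 N \left(-2 + Z\right)$)
$\sqrt{- \frac{483027}{-123954} + g{\left(-68,d{\left(20 \right)} \right)}} = \sqrt{- \frac{483027}{-123954} + 100 \left(-68\right) \left(2 - 1\right)} = \sqrt{\left(-483027\right) \left(- \frac{1}{123954}\right) + 100 \left(-68\right) \left(2 - 1\right)} = \sqrt{\frac{161009}{41318} + 100 \left(-68\right) 1} = \sqrt{\frac{161009}{41318} - 6800} = \sqrt{- \frac{280801391}{41318}} = \frac{i \sqrt{11602151873338}}{41318}$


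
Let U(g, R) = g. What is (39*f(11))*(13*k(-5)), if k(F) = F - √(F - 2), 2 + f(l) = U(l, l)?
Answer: -22815 - 4563*I*√7 ≈ -22815.0 - 12073.0*I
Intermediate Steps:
f(l) = -2 + l
k(F) = F - √(-2 + F)
(39*f(11))*(13*k(-5)) = (39*(-2 + 11))*(13*(-5 - √(-2 - 5))) = (39*9)*(13*(-5 - √(-7))) = 351*(13*(-5 - I*√7)) = 351*(-65 - 13*I*√7) = -22815 - 4563*I*√7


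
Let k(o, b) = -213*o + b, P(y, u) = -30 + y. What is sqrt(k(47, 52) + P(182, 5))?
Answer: I*sqrt(9807) ≈ 99.03*I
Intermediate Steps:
k(o, b) = b - 213*o
sqrt(k(47, 52) + P(182, 5)) = sqrt((52 - 213*47) + (-30 + 182)) = sqrt((52 - 10011) + 152) = sqrt(-9959 + 152) = sqrt(-9807) = I*sqrt(9807)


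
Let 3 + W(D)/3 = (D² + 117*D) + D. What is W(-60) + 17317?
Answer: 6868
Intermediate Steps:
W(D) = -9 + 3*D² + 354*D (W(D) = -9 + 3*((D² + 117*D) + D) = -9 + 3*(D² + 118*D) = -9 + (3*D² + 354*D) = -9 + 3*D² + 354*D)
W(-60) + 17317 = (-9 + 3*(-60)² + 354*(-60)) + 17317 = (-9 + 3*3600 - 21240) + 17317 = (-9 + 10800 - 21240) + 17317 = -10449 + 17317 = 6868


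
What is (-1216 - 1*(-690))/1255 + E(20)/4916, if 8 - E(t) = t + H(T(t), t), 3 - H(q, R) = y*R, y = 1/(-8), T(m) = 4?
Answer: -5215557/12339160 ≈ -0.42268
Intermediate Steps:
y = -⅛ ≈ -0.12500
H(q, R) = 3 + R/8 (H(q, R) = 3 - (-1)*R/8 = 3 + R/8)
E(t) = 5 - 9*t/8 (E(t) = 8 - (t + (3 + t/8)) = 8 - (3 + 9*t/8) = 8 + (-3 - 9*t/8) = 5 - 9*t/8)
(-1216 - 1*(-690))/1255 + E(20)/4916 = (-1216 - 1*(-690))/1255 + (5 - 9/8*20)/4916 = (-1216 + 690)*(1/1255) + (5 - 45/2)*(1/4916) = -526*1/1255 - 35/2*1/4916 = -526/1255 - 35/9832 = -5215557/12339160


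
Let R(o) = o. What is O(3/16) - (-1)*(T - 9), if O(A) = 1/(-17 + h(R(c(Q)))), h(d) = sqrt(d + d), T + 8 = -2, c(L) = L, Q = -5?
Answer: -5698/299 - I*sqrt(10)/299 ≈ -19.057 - 0.010576*I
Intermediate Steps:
T = -10 (T = -8 - 2 = -10)
h(d) = sqrt(2)*sqrt(d) (h(d) = sqrt(2*d) = sqrt(2)*sqrt(d))
O(A) = 1/(-17 + I*sqrt(10)) (O(A) = 1/(-17 + sqrt(2)*sqrt(-5)) = 1/(-17 + sqrt(2)*(I*sqrt(5))) = 1/(-17 + I*sqrt(10)))
O(3/16) - (-1)*(T - 9) = (-17/299 - I*sqrt(10)/299) - (-1)*(-10 - 9) = (-17/299 - I*sqrt(10)/299) - (-1)*(-19) = (-17/299 - I*sqrt(10)/299) - 1*19 = (-17/299 - I*sqrt(10)/299) - 19 = -5698/299 - I*sqrt(10)/299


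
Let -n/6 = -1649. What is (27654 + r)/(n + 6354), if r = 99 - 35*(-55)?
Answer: 14839/8124 ≈ 1.8266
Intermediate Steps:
r = 2024 (r = 99 + 1925 = 2024)
n = 9894 (n = -6*(-1649) = 9894)
(27654 + r)/(n + 6354) = (27654 + 2024)/(9894 + 6354) = 29678/16248 = 29678*(1/16248) = 14839/8124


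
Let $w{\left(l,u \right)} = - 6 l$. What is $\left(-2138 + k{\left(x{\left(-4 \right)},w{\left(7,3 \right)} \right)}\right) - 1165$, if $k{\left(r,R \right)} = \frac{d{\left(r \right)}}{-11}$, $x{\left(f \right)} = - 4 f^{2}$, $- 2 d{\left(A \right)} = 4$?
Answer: $- \frac{36331}{11} \approx -3302.8$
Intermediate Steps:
$d{\left(A \right)} = -2$ ($d{\left(A \right)} = \left(- \frac{1}{2}\right) 4 = -2$)
$k{\left(r,R \right)} = \frac{2}{11}$ ($k{\left(r,R \right)} = - \frac{2}{-11} = \left(-2\right) \left(- \frac{1}{11}\right) = \frac{2}{11}$)
$\left(-2138 + k{\left(x{\left(-4 \right)},w{\left(7,3 \right)} \right)}\right) - 1165 = \left(-2138 + \frac{2}{11}\right) - 1165 = - \frac{23516}{11} - 1165 = - \frac{36331}{11}$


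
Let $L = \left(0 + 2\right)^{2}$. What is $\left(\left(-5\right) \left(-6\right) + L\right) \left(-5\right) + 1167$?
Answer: $997$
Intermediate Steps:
$L = 4$ ($L = 2^{2} = 4$)
$\left(\left(-5\right) \left(-6\right) + L\right) \left(-5\right) + 1167 = \left(\left(-5\right) \left(-6\right) + 4\right) \left(-5\right) + 1167 = \left(30 + 4\right) \left(-5\right) + 1167 = 34 \left(-5\right) + 1167 = -170 + 1167 = 997$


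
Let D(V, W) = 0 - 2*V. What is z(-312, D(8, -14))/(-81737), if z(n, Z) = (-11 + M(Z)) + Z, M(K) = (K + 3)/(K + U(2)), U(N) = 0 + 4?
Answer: 311/980844 ≈ 0.00031707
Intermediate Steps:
U(N) = 4
M(K) = (3 + K)/(4 + K) (M(K) = (K + 3)/(K + 4) = (3 + K)/(4 + K))
D(V, W) = -2*V
z(n, Z) = -11 + Z + (3 + Z)/(4 + Z) (z(n, Z) = (-11 + (3 + Z)/(4 + Z)) + Z = -11 + Z + (3 + Z)/(4 + Z))
z(-312, D(8, -14))/(-81737) = ((-41 + (-2*8)**2 - (-12)*8)/(4 - 2*8))/(-81737) = ((-41 + (-16)**2 - 6*(-16))/(4 - 16))*(-1/81737) = ((-41 + 256 + 96)/(-12))*(-1/81737) = -1/12*311*(-1/81737) = -311/12*(-1/81737) = 311/980844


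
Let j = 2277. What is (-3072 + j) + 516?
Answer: -279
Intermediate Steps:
(-3072 + j) + 516 = (-3072 + 2277) + 516 = -795 + 516 = -279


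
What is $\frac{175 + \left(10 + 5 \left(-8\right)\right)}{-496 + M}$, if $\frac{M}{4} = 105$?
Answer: $- \frac{145}{76} \approx -1.9079$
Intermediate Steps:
$M = 420$ ($M = 4 \cdot 105 = 420$)
$\frac{175 + \left(10 + 5 \left(-8\right)\right)}{-496 + M} = \frac{175 + \left(10 + 5 \left(-8\right)\right)}{-496 + 420} = \frac{175 + \left(10 - 40\right)}{-76} = \left(175 - 30\right) \left(- \frac{1}{76}\right) = 145 \left(- \frac{1}{76}\right) = - \frac{145}{76}$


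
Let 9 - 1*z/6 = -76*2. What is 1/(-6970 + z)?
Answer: -1/6004 ≈ -0.00016656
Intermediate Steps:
z = 966 (z = 54 - (-456)*2 = 54 - 6*(-152) = 54 + 912 = 966)
1/(-6970 + z) = 1/(-6970 + 966) = 1/(-6004) = -1/6004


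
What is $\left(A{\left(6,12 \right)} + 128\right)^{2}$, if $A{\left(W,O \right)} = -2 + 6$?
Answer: $17424$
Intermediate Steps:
$A{\left(W,O \right)} = 4$
$\left(A{\left(6,12 \right)} + 128\right)^{2} = \left(4 + 128\right)^{2} = 132^{2} = 17424$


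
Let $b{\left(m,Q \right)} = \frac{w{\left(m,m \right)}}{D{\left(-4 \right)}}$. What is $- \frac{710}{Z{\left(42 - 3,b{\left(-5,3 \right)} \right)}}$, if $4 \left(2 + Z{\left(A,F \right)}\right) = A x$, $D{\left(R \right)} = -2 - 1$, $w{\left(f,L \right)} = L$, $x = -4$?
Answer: $\frac{710}{41} \approx 17.317$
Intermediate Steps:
$D{\left(R \right)} = -3$
$b{\left(m,Q \right)} = - \frac{m}{3}$ ($b{\left(m,Q \right)} = \frac{m}{-3} = m \left(- \frac{1}{3}\right) = - \frac{m}{3}$)
$Z{\left(A,F \right)} = -2 - A$ ($Z{\left(A,F \right)} = -2 + \frac{A \left(-4\right)}{4} = -2 + \frac{\left(-4\right) A}{4} = -2 - A$)
$- \frac{710}{Z{\left(42 - 3,b{\left(-5,3 \right)} \right)}} = - \frac{710}{-2 - \left(42 - 3\right)} = - \frac{710}{-2 - 39} = - \frac{710}{-41} = \left(-710\right) \left(- \frac{1}{41}\right) = \frac{710}{41}$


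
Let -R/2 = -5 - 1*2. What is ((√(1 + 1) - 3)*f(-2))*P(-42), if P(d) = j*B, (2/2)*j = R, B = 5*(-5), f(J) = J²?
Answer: 4200 - 1400*√2 ≈ 2220.1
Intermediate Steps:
B = -25
R = 14 (R = -2*(-5 - 1*2) = -2*(-5 - 2) = -2*(-7) = 14)
j = 14
P(d) = -350 (P(d) = 14*(-25) = -350)
((√(1 + 1) - 3)*f(-2))*P(-42) = ((√(1 + 1) - 3)*(-2)²)*(-350) = ((√2 - 3)*4)*(-350) = ((-3 + √2)*4)*(-350) = (-12 + 4*√2)*(-350) = 4200 - 1400*√2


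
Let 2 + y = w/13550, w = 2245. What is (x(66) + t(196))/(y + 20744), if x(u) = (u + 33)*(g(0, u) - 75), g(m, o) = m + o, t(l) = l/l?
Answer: -2411900/56211269 ≈ -0.042908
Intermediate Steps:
t(l) = 1
x(u) = (-75 + u)*(33 + u) (x(u) = (u + 33)*((0 + u) - 75) = (33 + u)*(u - 75) = (33 + u)*(-75 + u) = (-75 + u)*(33 + u))
y = -4971/2710 (y = -2 + 2245/13550 = -2 + 2245*(1/13550) = -2 + 449/2710 = -4971/2710 ≈ -1.8343)
(x(66) + t(196))/(y + 20744) = ((-2475 + 66² - 42*66) + 1)/(-4971/2710 + 20744) = ((-2475 + 4356 - 2772) + 1)/(56211269/2710) = (-891 + 1)*(2710/56211269) = -890*2710/56211269 = -2411900/56211269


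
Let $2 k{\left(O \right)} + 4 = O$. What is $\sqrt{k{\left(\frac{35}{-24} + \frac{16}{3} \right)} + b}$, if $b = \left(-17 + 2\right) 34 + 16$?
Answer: $\frac{i \sqrt{7905}}{4} \approx 22.228 i$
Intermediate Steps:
$k{\left(O \right)} = -2 + \frac{O}{2}$
$b = -494$ ($b = \left(-15\right) 34 + 16 = -510 + 16 = -494$)
$\sqrt{k{\left(\frac{35}{-24} + \frac{16}{3} \right)} + b} = \sqrt{\left(-2 + \frac{\frac{35}{-24} + \frac{16}{3}}{2}\right) - 494} = \sqrt{\left(-2 + \frac{35 \left(- \frac{1}{24}\right) + 16 \cdot \frac{1}{3}}{2}\right) - 494} = \sqrt{\left(-2 + \frac{- \frac{35}{24} + \frac{16}{3}}{2}\right) - 494} = \sqrt{\left(-2 + \frac{1}{2} \cdot \frac{31}{8}\right) - 494} = \sqrt{\left(-2 + \frac{31}{16}\right) - 494} = \sqrt{- \frac{1}{16} - 494} = \sqrt{- \frac{7905}{16}} = \frac{i \sqrt{7905}}{4}$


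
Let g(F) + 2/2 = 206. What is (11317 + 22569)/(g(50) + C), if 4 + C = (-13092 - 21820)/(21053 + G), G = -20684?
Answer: 12503934/39257 ≈ 318.51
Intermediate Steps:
g(F) = 205 (g(F) = -1 + 206 = 205)
C = -36388/369 (C = -4 + (-13092 - 21820)/(21053 - 20684) = -4 - 34912/369 = -36388/369 ≈ -98.612)
(11317 + 22569)/(g(50) + C) = (11317 + 22569)/(205 - 36388/369) = 33886/(39257/369) = 33886*(369/39257) = 12503934/39257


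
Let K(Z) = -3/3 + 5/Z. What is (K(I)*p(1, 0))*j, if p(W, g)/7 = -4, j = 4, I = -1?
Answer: 672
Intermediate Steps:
p(W, g) = -28 (p(W, g) = 7*(-4) = -28)
K(Z) = -1 + 5/Z (K(Z) = -3*⅓ + 5/Z = -1 + 5/Z)
(K(I)*p(1, 0))*j = (((5 - 1*(-1))/(-1))*(-28))*4 = (-(5 + 1)*(-28))*4 = (-1*6*(-28))*4 = -6*(-28)*4 = 168*4 = 672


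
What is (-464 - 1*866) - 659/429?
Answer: -571229/429 ≈ -1331.5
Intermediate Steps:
(-464 - 1*866) - 659/429 = (-464 - 866) - 659*1/429 = -1330 - 659/429 = -571229/429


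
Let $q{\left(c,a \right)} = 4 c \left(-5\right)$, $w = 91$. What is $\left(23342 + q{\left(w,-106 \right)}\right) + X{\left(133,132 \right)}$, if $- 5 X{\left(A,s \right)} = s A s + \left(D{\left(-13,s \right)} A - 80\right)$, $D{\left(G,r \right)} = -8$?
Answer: $- \frac{2208638}{5} \approx -4.4173 \cdot 10^{5}$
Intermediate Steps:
$q{\left(c,a \right)} = - 20 c$
$X{\left(A,s \right)} = 16 + \frac{8 A}{5} - \frac{A s^{2}}{5}$ ($X{\left(A,s \right)} = - \frac{s A s - \left(80 + 8 A\right)}{5} = - \frac{A s s - \left(80 + 8 A\right)}{5} = - \frac{A s^{2} - \left(80 + 8 A\right)}{5} = - \frac{-80 - 8 A + A s^{2}}{5} = 16 + \frac{8 A}{5} - \frac{A s^{2}}{5}$)
$\left(23342 + q{\left(w,-106 \right)}\right) + X{\left(133,132 \right)} = \left(23342 - 1820\right) + \left(16 + \frac{8}{5} \cdot 133 - \frac{133 \cdot 132^{2}}{5}\right) = \left(23342 - 1820\right) + \left(16 + \frac{1064}{5} - \frac{133}{5} \cdot 17424\right) = 21522 + \left(16 + \frac{1064}{5} - \frac{2317392}{5}\right) = 21522 - \frac{2316248}{5} = - \frac{2208638}{5}$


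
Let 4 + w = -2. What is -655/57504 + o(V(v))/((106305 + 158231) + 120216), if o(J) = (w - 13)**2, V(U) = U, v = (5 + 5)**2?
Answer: -14453351/1382798688 ≈ -0.010452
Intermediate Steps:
w = -6 (w = -4 - 2 = -6)
v = 100 (v = 10**2 = 100)
o(J) = 361 (o(J) = (-6 - 13)**2 = (-19)**2 = 361)
-655/57504 + o(V(v))/((106305 + 158231) + 120216) = -655/57504 + 361/((106305 + 158231) + 120216) = -655*1/57504 + 361/(264536 + 120216) = -655/57504 + 361/384752 = -14453351/1382798688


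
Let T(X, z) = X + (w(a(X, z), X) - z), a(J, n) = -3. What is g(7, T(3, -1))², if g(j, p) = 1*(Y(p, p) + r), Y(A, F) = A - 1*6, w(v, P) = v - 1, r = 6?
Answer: 0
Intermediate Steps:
w(v, P) = -1 + v
Y(A, F) = -6 + A (Y(A, F) = A - 6 = -6 + A)
T(X, z) = -4 + X - z (T(X, z) = X + ((-1 - 3) - z) = X + (-4 - z) = -4 + X - z)
g(j, p) = p (g(j, p) = 1*((-6 + p) + 6) = 1*p = p)
g(7, T(3, -1))² = (-4 + 3 - 1*(-1))² = (-4 + 3 + 1)² = 0² = 0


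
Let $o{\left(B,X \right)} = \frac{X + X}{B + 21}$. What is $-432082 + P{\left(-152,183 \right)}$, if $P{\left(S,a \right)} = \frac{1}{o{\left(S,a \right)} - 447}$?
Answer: $- \frac{25459567817}{58923} \approx -4.3208 \cdot 10^{5}$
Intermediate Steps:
$o{\left(B,X \right)} = \frac{2 X}{21 + B}$
$P{\left(S,a \right)} = \frac{1}{-447 + \frac{2 a}{21 + S}}$ ($P{\left(S,a \right)} = \frac{1}{\frac{2 a}{21 + S} - 447} = \frac{1}{-447 + \frac{2 a}{21 + S}}$)
$-432082 + P{\left(-152,183 \right)} = -432082 + \frac{21 - 152}{-9387 - -67944 + 2 \cdot 183} = -432082 + \frac{1}{-9387 + 67944 + 366} \left(-131\right) = -432082 + \frac{1}{58923} \left(-131\right) = -432082 - \frac{131}{58923} = - \frac{25459567817}{58923}$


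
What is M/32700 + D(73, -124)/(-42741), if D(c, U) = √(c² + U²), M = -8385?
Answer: -559/2180 - √20705/42741 ≈ -0.25979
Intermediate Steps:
D(c, U) = √(U² + c²)
M/32700 + D(73, -124)/(-42741) = -8385/32700 + √((-124)² + 73²)/(-42741) = -8385*1/32700 + √(15376 + 5329)*(-1/42741) = -559/2180 + √20705*(-1/42741) = -559/2180 - √20705/42741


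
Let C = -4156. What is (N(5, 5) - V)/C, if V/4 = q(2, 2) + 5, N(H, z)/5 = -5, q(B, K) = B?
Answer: 53/4156 ≈ 0.012753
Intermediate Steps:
N(H, z) = -25 (N(H, z) = 5*(-5) = -25)
V = 28 (V = 4*(2 + 5) = 4*7 = 28)
(N(5, 5) - V)/C = (-25 - 1*28)/(-4156) = (-25 - 28)*(-1/4156) = -53*(-1/4156) = 53/4156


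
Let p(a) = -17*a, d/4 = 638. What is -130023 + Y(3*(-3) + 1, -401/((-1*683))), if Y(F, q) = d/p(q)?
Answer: -888109807/6817 ≈ -1.3028e+5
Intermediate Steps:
d = 2552 (d = 4*638 = 2552)
Y(F, q) = -2552/(17*q) (Y(F, q) = 2552/((-17*q)) = 2552*(-1/(17*q)) = -2552/(17*q))
-130023 + Y(3*(-3) + 1, -401/((-1*683))) = -130023 - 2552/(17*((-401/((-1*683))))) = -130023 - 2552/(17*((-401/(-683)))) = -130023 - 2552/(17*((-401*(-1/683)))) = -130023 - 2552/(17*401/683) = -130023 - 2552/17*683/401 = -130023 - 1743016/6817 = -888109807/6817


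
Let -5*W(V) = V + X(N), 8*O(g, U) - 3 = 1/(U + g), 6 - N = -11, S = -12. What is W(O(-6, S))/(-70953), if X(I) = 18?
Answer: 529/10217232 ≈ 5.1775e-5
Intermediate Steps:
N = 17 (N = 6 - 1*(-11) = 6 + 11 = 17)
O(g, U) = 3/8 + 1/(8*(U + g))
W(V) = -18/5 - V/5 (W(V) = -(V + 18)/5 = -(18 + V)/5 = -18/5 - V/5)
W(O(-6, S))/(-70953) = (-18/5 - (1 + 3*(-12) + 3*(-6))/(40*(-12 - 6)))/(-70953) = (-18/5 - (1 - 36 - 18)/(40*(-18)))*(-1/70953) = (-18/5 - (-1)*(-53)/(40*18))*(-1/70953) = (-18/5 - 1/5*53/144)*(-1/70953) = (-18/5 - 53/720)*(-1/70953) = -529/144*(-1/70953) = 529/10217232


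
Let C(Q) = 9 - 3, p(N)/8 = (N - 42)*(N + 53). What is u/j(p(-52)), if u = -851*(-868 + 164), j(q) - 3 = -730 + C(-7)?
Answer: -599104/721 ≈ -830.93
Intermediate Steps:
p(N) = 8*(-42 + N)*(53 + N) (p(N) = 8*((N - 42)*(N + 53)) = 8*((-42 + N)*(53 + N)) = 8*(-42 + N)*(53 + N))
C(Q) = 6
j(q) = -721 (j(q) = 3 + (-730 + 6) = 3 - 724 = -721)
u = 599104 (u = -851*(-704) = 599104)
u/j(p(-52)) = 599104/(-721) = 599104*(-1/721) = -599104/721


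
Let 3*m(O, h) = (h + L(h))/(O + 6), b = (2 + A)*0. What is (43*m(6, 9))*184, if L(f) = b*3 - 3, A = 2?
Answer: 3956/3 ≈ 1318.7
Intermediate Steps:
b = 0 (b = (2 + 2)*0 = 4*0 = 0)
L(f) = -3 (L(f) = 0*3 - 3 = 0 - 3 = -3)
m(O, h) = (-3 + h)/(3*(6 + O)) (m(O, h) = ((h - 3)/(O + 6))/3 = ((-3 + h)/(6 + O))/3 = (-3 + h)/(3*(6 + O)))
(43*m(6, 9))*184 = (43*((-3 + 9)/(3*(6 + 6))))*184 = (43*((⅓)*6/12))*184 = (43*((⅓)*(1/12)*6))*184 = (43*(⅙))*184 = (43/6)*184 = 3956/3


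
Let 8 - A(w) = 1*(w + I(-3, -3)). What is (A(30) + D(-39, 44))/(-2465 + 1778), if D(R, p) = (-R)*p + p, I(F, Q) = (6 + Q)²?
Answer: -1729/687 ≈ -2.5167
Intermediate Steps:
D(R, p) = p - R*p (D(R, p) = -R*p + p = p - R*p)
A(w) = -1 - w (A(w) = 8 - (w + (6 - 3)²) = 8 - (w + 3²) = 8 - (w + 9) = 8 - (9 + w) = 8 + (-9 - w) = -1 - w)
(A(30) + D(-39, 44))/(-2465 + 1778) = ((-1 - 1*30) + 44*(1 - 1*(-39)))/(-2465 + 1778) = ((-1 - 30) + 44*(1 + 39))/(-687) = (-31 + 44*40)*(-1/687) = (-31 + 1760)*(-1/687) = 1729*(-1/687) = -1729/687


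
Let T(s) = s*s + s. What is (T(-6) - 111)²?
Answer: 6561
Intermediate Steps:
T(s) = s + s² (T(s) = s² + s = s + s²)
(T(-6) - 111)² = (-6*(1 - 6) - 111)² = (-6*(-5) - 111)² = (30 - 111)² = (-81)² = 6561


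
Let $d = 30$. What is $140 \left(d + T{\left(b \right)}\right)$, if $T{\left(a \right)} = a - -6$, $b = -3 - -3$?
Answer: $5040$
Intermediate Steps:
$b = 0$ ($b = -3 + 3 = 0$)
$T{\left(a \right)} = 6 + a$ ($T{\left(a \right)} = a + 6 = 6 + a$)
$140 \left(d + T{\left(b \right)}\right) = 140 \left(30 + \left(6 + 0\right)\right) = 140 \left(30 + 6\right) = 140 \cdot 36 = 5040$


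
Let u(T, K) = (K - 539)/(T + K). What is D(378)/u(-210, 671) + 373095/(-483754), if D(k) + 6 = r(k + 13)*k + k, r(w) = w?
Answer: 125164509335/241877 ≈ 5.1747e+5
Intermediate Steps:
D(k) = -6 + k + k*(13 + k) (D(k) = -6 + ((k + 13)*k + k) = -6 + ((13 + k)*k + k) = -6 + (k*(13 + k) + k) = -6 + (k + k*(13 + k)) = -6 + k + k*(13 + k))
u(T, K) = (-539 + K)/(K + T)
D(378)/u(-210, 671) + 373095/(-483754) = (-6 + 378 + 378*(13 + 378))/(((-539 + 671)/(671 - 210))) + 373095/(-483754) = (-6 + 378 + 378*391)/((132/461)) + 373095*(-1/483754) = (-6 + 378 + 147798)/(((1/461)*132)) - 373095/483754 = 148170/(132/461) - 373095/483754 = 148170*(461/132) - 373095/483754 = 1034945/2 - 373095/483754 = 125164509335/241877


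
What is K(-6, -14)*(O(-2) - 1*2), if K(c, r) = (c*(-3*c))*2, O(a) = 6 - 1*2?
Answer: -432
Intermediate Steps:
O(a) = 4 (O(a) = 6 - 2 = 4)
K(c, r) = -6*c**2 (K(c, r) = -3*c**2*2 = -6*c**2)
K(-6, -14)*(O(-2) - 1*2) = (-6*(-6)**2)*(4 - 1*2) = (-6*36)*(4 - 2) = -216*2 = -432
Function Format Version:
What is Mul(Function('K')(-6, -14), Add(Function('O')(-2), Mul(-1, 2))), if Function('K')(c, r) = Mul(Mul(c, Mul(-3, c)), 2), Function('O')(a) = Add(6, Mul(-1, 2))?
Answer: -432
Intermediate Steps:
Function('O')(a) = 4 (Function('O')(a) = Add(6, -2) = 4)
Function('K')(c, r) = Mul(-6, Pow(c, 2)) (Function('K')(c, r) = Mul(Mul(-3, Pow(c, 2)), 2) = Mul(-6, Pow(c, 2)))
Mul(Function('K')(-6, -14), Add(Function('O')(-2), Mul(-1, 2))) = Mul(Mul(-6, Pow(-6, 2)), Add(4, Mul(-1, 2))) = Mul(Mul(-6, 36), Add(4, -2)) = Mul(-216, 2) = -432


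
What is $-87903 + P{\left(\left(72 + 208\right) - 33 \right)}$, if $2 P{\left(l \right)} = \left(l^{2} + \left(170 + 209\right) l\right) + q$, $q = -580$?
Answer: $-10882$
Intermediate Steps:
$P{\left(l \right)} = -290 + \frac{l^{2}}{2} + \frac{379 l}{2}$ ($P{\left(l \right)} = \frac{\left(l^{2} + \left(170 + 209\right) l\right) - 580}{2} = \frac{\left(l^{2} + 379 l\right) - 580}{2} = \frac{-580 + l^{2} + 379 l}{2} = -290 + \frac{l^{2}}{2} + \frac{379 l}{2}$)
$-87903 + P{\left(\left(72 + 208\right) - 33 \right)} = -87903 + \left(-290 + \frac{\left(\left(72 + 208\right) - 33\right)^{2}}{2} + \frac{379 \left(\left(72 + 208\right) - 33\right)}{2}\right) = -87903 + \left(-290 + \frac{\left(280 - 33\right)^{2}}{2} + \frac{379 \left(280 - 33\right)}{2}\right) = -87903 + \left(-290 + \frac{247^{2}}{2} + \frac{379}{2} \cdot 247\right) = -87903 + \left(-290 + \frac{1}{2} \cdot 61009 + \frac{93613}{2}\right) = -87903 + \left(-290 + \frac{61009}{2} + \frac{93613}{2}\right) = -87903 + 77021 = -10882$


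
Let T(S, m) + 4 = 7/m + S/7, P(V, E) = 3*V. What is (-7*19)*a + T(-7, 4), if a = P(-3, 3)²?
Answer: -43105/4 ≈ -10776.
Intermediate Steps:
T(S, m) = -4 + 7/m + S/7 (T(S, m) = -4 + (7/m + S/7) = -4 + 7/m + S/7)
a = 81 (a = (3*(-3))² = (-9)² = 81)
(-7*19)*a + T(-7, 4) = -7*19*81 + (-4 + 7/4 + (⅐)*(-7)) = -133*81 + (-4 + 7*(¼) - 1) = -10773 + (-4 + 7/4 - 1) = -10773 - 13/4 = -43105/4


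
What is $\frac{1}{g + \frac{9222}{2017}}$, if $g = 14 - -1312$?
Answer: $\frac{2017}{2683764} \approx 0.00075156$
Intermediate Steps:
$g = 1326$ ($g = 14 + 1312 = 1326$)
$\frac{1}{g + \frac{9222}{2017}} = \frac{1}{1326 + \frac{9222}{2017}} = \frac{1}{\frac{2683764}{2017}} = \frac{2017}{2683764}$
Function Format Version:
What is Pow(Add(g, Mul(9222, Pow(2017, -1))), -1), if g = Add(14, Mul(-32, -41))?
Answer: Rational(2017, 2683764) ≈ 0.00075156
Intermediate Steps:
g = 1326 (g = Add(14, 1312) = 1326)
Pow(Add(g, Mul(9222, Pow(2017, -1))), -1) = Pow(Add(1326, Mul(9222, Pow(2017, -1))), -1) = Pow(Add(1326, Mul(9222, Rational(1, 2017))), -1) = Pow(Add(1326, Rational(9222, 2017)), -1) = Pow(Rational(2683764, 2017), -1) = Rational(2017, 2683764)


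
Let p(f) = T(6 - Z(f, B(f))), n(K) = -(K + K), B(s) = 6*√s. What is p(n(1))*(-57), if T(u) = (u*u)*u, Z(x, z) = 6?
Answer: 0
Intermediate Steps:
n(K) = -2*K
T(u) = u³ (T(u) = u²*u = u³)
p(f) = 0 (p(f) = (6 - 1*6)³ = (6 - 6)³ = 0³ = 0)
p(n(1))*(-57) = 0*(-57) = 0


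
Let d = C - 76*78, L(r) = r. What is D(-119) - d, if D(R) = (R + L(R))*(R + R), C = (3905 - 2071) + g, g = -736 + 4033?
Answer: 57441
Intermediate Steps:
g = 3297
C = 5131 (C = (3905 - 2071) + 3297 = 1834 + 3297 = 5131)
D(R) = 4*R² (D(R) = (R + R)*(R + R) = (2*R)*(2*R) = 4*R²)
d = -797 (d = 5131 - 76*78 = 5131 - 5928 = -797)
D(-119) - d = 4*(-119)² - 1*(-797) = 4*14161 + 797 = 56644 + 797 = 57441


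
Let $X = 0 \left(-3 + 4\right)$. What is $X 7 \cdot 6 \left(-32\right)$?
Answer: $0$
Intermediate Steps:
$X = 0$ ($X = 0 \cdot 1 = 0$)
$X 7 \cdot 6 \left(-32\right) = 0 \cdot 7 \cdot 6 \left(-32\right) = 0 \cdot 42 \left(-32\right) = 0 \left(-32\right) = 0$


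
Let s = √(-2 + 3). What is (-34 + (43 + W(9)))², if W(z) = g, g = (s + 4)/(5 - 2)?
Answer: 1024/9 ≈ 113.78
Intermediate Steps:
s = 1 (s = √1 = 1)
g = 5/3 (g = (1 + 4)/(5 - 2) = 5/3 ≈ 1.6667)
W(z) = 5/3
(-34 + (43 + W(9)))² = (-34 + (43 + 5/3))² = (-34 + 134/3)² = (32/3)² = 1024/9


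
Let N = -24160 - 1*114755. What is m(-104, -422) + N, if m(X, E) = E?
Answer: -139337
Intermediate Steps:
N = -138915 (N = -24160 - 114755 = -138915)
m(-104, -422) + N = -422 - 138915 = -139337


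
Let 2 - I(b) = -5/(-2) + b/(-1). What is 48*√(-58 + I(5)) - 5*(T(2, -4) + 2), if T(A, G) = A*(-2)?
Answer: 10 + 24*I*√214 ≈ 10.0 + 351.09*I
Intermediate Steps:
T(A, G) = -2*A
I(b) = -½ + b (I(b) = 2 - (-5/(-2) + b/(-1)) = 2 - (-5*(-½) + b*(-1)) = 2 - (5/2 - b) = 2 + (-5/2 + b) = -½ + b)
48*√(-58 + I(5)) - 5*(T(2, -4) + 2) = 48*√(-58 + (-½ + 5)) - 5*(-2*2 + 2) = 48*√(-58 + 9/2) - 5*(-4 + 2) = 48*√(-107/2) - 5*(-2) = 48*(I*√214/2) + 10 = 24*I*√214 + 10 = 10 + 24*I*√214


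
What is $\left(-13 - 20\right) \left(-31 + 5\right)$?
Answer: $858$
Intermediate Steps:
$\left(-13 - 20\right) \left(-31 + 5\right) = \left(-33\right) \left(-26\right) = 858$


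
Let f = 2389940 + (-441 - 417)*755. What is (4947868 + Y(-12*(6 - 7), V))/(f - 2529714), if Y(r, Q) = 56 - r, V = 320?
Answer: -1236978/196891 ≈ -6.2826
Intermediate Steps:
f = 1742150 (f = 2389940 - 858*755 = 2389940 - 647790 = 1742150)
(4947868 + Y(-12*(6 - 7), V))/(f - 2529714) = (4947868 + (56 - (-12)*(6 - 7)))/(1742150 - 2529714) = (4947868 + (56 - (-12)*(-1)))/(-787564) = (4947868 + (56 - 1*12))*(-1/787564) = (4947868 + (56 - 12))*(-1/787564) = (4947868 + 44)*(-1/787564) = 4947912*(-1/787564) = -1236978/196891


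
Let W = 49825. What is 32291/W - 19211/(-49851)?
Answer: 2566926716/2483826075 ≈ 1.0335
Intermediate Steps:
32291/W - 19211/(-49851) = 32291/49825 - 19211/(-49851) = 32291*(1/49825) - 19211*(-1/49851) = 32291/49825 + 19211/49851 = 2566926716/2483826075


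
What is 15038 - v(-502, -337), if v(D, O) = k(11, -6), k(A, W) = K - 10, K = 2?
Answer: 15046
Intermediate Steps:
k(A, W) = -8 (k(A, W) = 2 - 10 = -8)
v(D, O) = -8
15038 - v(-502, -337) = 15038 - 1*(-8) = 15038 + 8 = 15046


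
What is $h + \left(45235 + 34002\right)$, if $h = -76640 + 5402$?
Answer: $7999$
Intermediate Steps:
$h = -71238$
$h + \left(45235 + 34002\right) = -71238 + \left(45235 + 34002\right) = -71238 + 79237 = 7999$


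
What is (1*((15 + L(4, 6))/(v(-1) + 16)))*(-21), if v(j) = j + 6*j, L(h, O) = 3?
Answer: -42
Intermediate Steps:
v(j) = 7*j
(1*((15 + L(4, 6))/(v(-1) + 16)))*(-21) = (1*((15 + 3)/(7*(-1) + 16)))*(-21) = (1*(18/(-7 + 16)))*(-21) = (1*(18/9))*(-21) = (1*(18*(⅑)))*(-21) = (1*2)*(-21) = 2*(-21) = -42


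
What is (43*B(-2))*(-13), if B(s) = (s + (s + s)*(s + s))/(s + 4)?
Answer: -3913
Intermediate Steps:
B(s) = (s + 4*s**2)/(4 + s) (B(s) = (s + (2*s)*(2*s))/(4 + s) = (s + 4*s**2)/(4 + s))
(43*B(-2))*(-13) = (43*(-2*(1 + 4*(-2))/(4 - 2)))*(-13) = (43*(-2*(1 - 8)/2))*(-13) = (43*(-2*1/2*(-7)))*(-13) = (43*7)*(-13) = 301*(-13) = -3913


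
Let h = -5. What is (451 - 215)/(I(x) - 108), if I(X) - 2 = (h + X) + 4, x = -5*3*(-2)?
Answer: -236/77 ≈ -3.0649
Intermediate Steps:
x = 30 (x = -15*(-2) = 30)
I(X) = 1 + X (I(X) = 2 + ((-5 + X) + 4) = 2 + (-1 + X) = 1 + X)
(451 - 215)/(I(x) - 108) = (451 - 215)/((1 + 30) - 108) = 236/(31 - 108) = 236/(-77) = 236*(-1/77) = -236/77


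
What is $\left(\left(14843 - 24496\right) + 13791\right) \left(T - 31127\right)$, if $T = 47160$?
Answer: $66344554$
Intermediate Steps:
$\left(\left(14843 - 24496\right) + 13791\right) \left(T - 31127\right) = \left(\left(14843 - 24496\right) + 13791\right) \left(47160 - 31127\right) = \left(\left(14843 - 24496\right) + 13791\right) 16033 = \left(-9653 + 13791\right) 16033 = 4138 \cdot 16033 = 66344554$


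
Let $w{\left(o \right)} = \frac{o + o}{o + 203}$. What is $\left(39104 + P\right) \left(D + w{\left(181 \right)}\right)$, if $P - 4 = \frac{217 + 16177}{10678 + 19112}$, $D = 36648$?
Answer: $\frac{4098971551400629}{2859840} \approx 1.4333 \cdot 10^{9}$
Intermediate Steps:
$w{\left(o \right)} = \frac{2 o}{203 + o}$
$P = \frac{67777}{14895}$ ($P = 4 + \frac{217 + 16177}{10678 + 19112} = 4 + \frac{16394}{29790} = 4 + 16394 \cdot \frac{1}{29790} = 4 + \frac{8197}{14895} = \frac{67777}{14895} \approx 4.5503$)
$\left(39104 + P\right) \left(D + w{\left(181 \right)}\right) = \left(39104 + \frac{67777}{14895}\right) \left(36648 + 2 \cdot 181 \frac{1}{203 + 181}\right) = \frac{582521857 \left(36648 + 2 \cdot 181 \cdot \frac{1}{384}\right)}{14895} = \frac{582521857 \left(36648 + \frac{181}{192}\right)}{14895} = \frac{582521857}{14895} \cdot \frac{7036597}{192} = \frac{4098971551400629}{2859840}$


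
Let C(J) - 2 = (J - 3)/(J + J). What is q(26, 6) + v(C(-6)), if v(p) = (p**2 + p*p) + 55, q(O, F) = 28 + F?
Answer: 833/8 ≈ 104.13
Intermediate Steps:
C(J) = 2 + (-3 + J)/(2*J) (C(J) = 2 + (J - 3)/(J + J) = 2 + (-3 + J)/((2*J)) = 2 + (-3 + J)*(1/(2*J)) = 2 + (-3 + J)/(2*J))
v(p) = 55 + 2*p**2 (v(p) = (p**2 + p**2) + 55 = 2*p**2 + 55 = 55 + 2*p**2)
q(26, 6) + v(C(-6)) = (28 + 6) + (55 + 2*((1/2)*(-3 + 5*(-6))/(-6))**2) = 34 + (55 + 2*((1/2)*(-1/6)*(-3 - 30))**2) = 34 + (55 + 2*((1/2)*(-1/6)*(-33))**2) = 34 + (55 + 2*(11/4)**2) = 34 + (55 + 2*(121/16)) = 34 + (55 + 121/8) = 34 + 561/8 = 833/8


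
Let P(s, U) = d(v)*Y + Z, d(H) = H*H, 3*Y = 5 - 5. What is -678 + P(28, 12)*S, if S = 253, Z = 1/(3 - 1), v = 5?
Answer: -1103/2 ≈ -551.50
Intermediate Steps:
Z = ½ (Z = 1/2 = ½ ≈ 0.50000)
Y = 0 (Y = (5 - 5)/3 = (⅓)*0 = 0)
d(H) = H²
P(s, U) = ½ (P(s, U) = 5²*0 + ½ = 25*0 + ½ = 0 + ½ = ½)
-678 + P(28, 12)*S = -678 + (½)*253 = -678 + 253/2 = -1103/2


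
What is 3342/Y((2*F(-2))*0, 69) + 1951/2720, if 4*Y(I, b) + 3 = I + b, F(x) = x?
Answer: 6081621/29920 ≈ 203.26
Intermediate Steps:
Y(I, b) = -¾ + I/4 + b/4 (Y(I, b) = -¾ + (I + b)/4 = -¾ + (I/4 + b/4) = -¾ + I/4 + b/4)
3342/Y((2*F(-2))*0, 69) + 1951/2720 = 3342/(-¾ + ((2*(-2))*0)/4 + (¼)*69) + 1951/2720 = 3342/(-¾ + (-4*0)/4 + 69/4) + 1951*(1/2720) = 3342/(-¾ + (¼)*0 + 69/4) + 1951/2720 = 3342/(-¾ + 0 + 69/4) + 1951/2720 = 3342/(33/2) + 1951/2720 = 3342*(2/33) + 1951/2720 = 2228/11 + 1951/2720 = 6081621/29920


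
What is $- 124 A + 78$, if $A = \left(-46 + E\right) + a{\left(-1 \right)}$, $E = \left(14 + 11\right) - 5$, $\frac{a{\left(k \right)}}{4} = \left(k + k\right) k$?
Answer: $2310$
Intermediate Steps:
$a{\left(k \right)} = 8 k^{2}$ ($a{\left(k \right)} = 4 \left(k + k\right) k = 4 \cdot 2 k k = 4 \cdot 2 k^{2} = 8 k^{2}$)
$E = 20$ ($E = 25 - 5 = 20$)
$A = -18$ ($A = \left(-46 + 20\right) + 8 \left(-1\right)^{2} = -26 + 8 \cdot 1 = -26 + 8 = -18$)
$- 124 A + 78 = \left(-124\right) \left(-18\right) + 78 = 2232 + 78 = 2310$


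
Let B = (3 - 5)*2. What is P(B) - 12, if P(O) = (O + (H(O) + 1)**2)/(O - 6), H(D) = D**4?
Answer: -13233/2 ≈ -6616.5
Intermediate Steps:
B = -4 (B = -2*2 = -4)
P(O) = (O + (1 + O**4)**2)/(-6 + O) (P(O) = (O + (O**4 + 1)**2)/(O - 6) = (O + (1 + O**4)**2)/(-6 + O))
P(B) - 12 = (-4 + (1 + (-4)**4)**2)/(-6 - 4) - 12 = (-4 + (1 + 256)**2)/(-10) - 12 = -(-4 + 257**2)/10 - 12 = -(-4 + 66049)/10 - 12 = -1/10*66045 - 12 = -13209/2 - 12 = -13233/2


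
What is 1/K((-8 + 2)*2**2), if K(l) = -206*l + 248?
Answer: 1/5192 ≈ 0.00019260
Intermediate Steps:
K(l) = 248 - 206*l
1/K((-8 + 2)*2**2) = 1/(248 - 206*(-8 + 2)*2**2) = 1/(248 - (-1236)*4) = 1/(248 - 206*(-24)) = 1/(248 + 4944) = 1/5192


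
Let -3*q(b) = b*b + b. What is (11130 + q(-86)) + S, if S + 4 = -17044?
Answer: -25064/3 ≈ -8354.7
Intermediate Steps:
S = -17048 (S = -4 - 17044 = -17048)
q(b) = -b/3 - b**2/3 (q(b) = -(b*b + b)/3 = -(b**2 + b)/3 = -(b + b**2)/3 = -b/3 - b**2/3)
(11130 + q(-86)) + S = (11130 - 1/3*(-86)*(1 - 86)) - 17048 = (11130 - 1/3*(-86)*(-85)) - 17048 = (11130 - 7310/3) - 17048 = 26080/3 - 17048 = -25064/3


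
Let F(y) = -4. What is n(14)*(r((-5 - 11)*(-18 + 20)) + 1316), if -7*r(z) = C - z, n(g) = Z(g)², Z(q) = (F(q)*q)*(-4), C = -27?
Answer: 65995776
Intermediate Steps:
Z(q) = 16*q (Z(q) = -4*q*(-4) = 16*q)
n(g) = 256*g² (n(g) = (16*g)² = 256*g²)
r(z) = 27/7 + z/7 (r(z) = -(-27 - z)/7 = 27/7 + z/7)
n(14)*(r((-5 - 11)*(-18 + 20)) + 1316) = (256*14²)*((27/7 + ((-5 - 11)*(-18 + 20))/7) + 1316) = (256*196)*((27/7 + (-16*2)/7) + 1316) = 50176*((27/7 + (⅐)*(-32)) + 1316) = 50176*((27/7 - 32/7) + 1316) = 50176*(-5/7 + 1316) = 50176*(9207/7) = 65995776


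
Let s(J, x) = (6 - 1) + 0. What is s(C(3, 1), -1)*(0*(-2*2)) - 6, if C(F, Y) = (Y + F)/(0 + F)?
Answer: -6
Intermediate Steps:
C(F, Y) = (F + Y)/F
s(J, x) = 5 (s(J, x) = 5 + 0 = 5)
s(C(3, 1), -1)*(0*(-2*2)) - 6 = 5*(0*(-2*2)) - 6 = 5*(0*(-4)) - 6 = 5*0 - 6 = 0 - 6 = -6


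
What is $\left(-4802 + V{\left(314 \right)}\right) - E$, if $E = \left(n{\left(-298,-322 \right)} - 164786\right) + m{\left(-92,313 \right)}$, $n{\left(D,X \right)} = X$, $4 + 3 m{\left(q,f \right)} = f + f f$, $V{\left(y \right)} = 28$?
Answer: $\frac{382724}{3} \approx 1.2757 \cdot 10^{5}$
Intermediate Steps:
$m{\left(q,f \right)} = - \frac{4}{3} + \frac{f}{3} + \frac{f^{2}}{3}$ ($m{\left(q,f \right)} = - \frac{4}{3} + \frac{f + f f}{3} = - \frac{4}{3} + \frac{f + f^{2}}{3} = - \frac{4}{3} + \left(\frac{f}{3} + \frac{f^{2}}{3}\right) = - \frac{4}{3} + \frac{f}{3} + \frac{f^{2}}{3}$)
$E = - \frac{397046}{3}$ ($E = \left(-322 - 164786\right) + \left(- \frac{4}{3} + \frac{1}{3} \cdot 313 + \frac{313^{2}}{3}\right) = -165108 + \left(- \frac{4}{3} + \frac{313}{3} + \frac{1}{3} \cdot 97969\right) = -165108 + \left(- \frac{4}{3} + \frac{313}{3} + \frac{97969}{3}\right) = -165108 + \frac{98278}{3} = - \frac{397046}{3} \approx -1.3235 \cdot 10^{5}$)
$\left(-4802 + V{\left(314 \right)}\right) - E = \left(-4802 + 28\right) - - \frac{397046}{3} = -4774 + \frac{397046}{3} = \frac{382724}{3}$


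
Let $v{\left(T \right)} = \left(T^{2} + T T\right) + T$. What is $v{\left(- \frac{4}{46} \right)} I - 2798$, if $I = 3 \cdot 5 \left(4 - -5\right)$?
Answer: $- \frac{1485272}{529} \approx -2807.7$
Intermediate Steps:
$v{\left(T \right)} = T + 2 T^{2}$ ($v{\left(T \right)} = \left(T^{2} + T^{2}\right) + T = 2 T^{2} + T = T + 2 T^{2}$)
$I = 135$ ($I = 15 \left(4 + 5\right) = 15 \cdot 9 = 135$)
$v{\left(- \frac{4}{46} \right)} I - 2798 = - \frac{4}{46} \left(1 + 2 \left(- \frac{4}{46}\right)\right) 135 - 2798 = \left(-4\right) \frac{1}{46} \left(1 + 2 \left(\left(-4\right) \frac{1}{46}\right)\right) 135 - 2798 = - \frac{2 \left(1 + 2 \left(- \frac{2}{23}\right)\right)}{23} \cdot 135 - 2798 = - \frac{2 \left(1 - \frac{4}{23}\right)}{23} \cdot 135 - 2798 = \left(- \frac{2}{23}\right) \frac{19}{23} \cdot 135 - 2798 = \left(- \frac{38}{529}\right) 135 - 2798 = - \frac{5130}{529} - 2798 = - \frac{1485272}{529}$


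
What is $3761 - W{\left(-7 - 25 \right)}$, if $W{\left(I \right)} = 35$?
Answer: $3726$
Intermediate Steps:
$3761 - W{\left(-7 - 25 \right)} = 3761 - 35 = 3726$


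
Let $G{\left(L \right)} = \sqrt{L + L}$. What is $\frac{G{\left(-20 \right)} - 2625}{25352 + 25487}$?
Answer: $- \frac{2625}{50839} + \frac{2 i \sqrt{10}}{50839} \approx -0.051634 + 0.0001244 i$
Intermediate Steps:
$G{\left(L \right)} = \sqrt{2} \sqrt{L}$ ($G{\left(L \right)} = \sqrt{2 L} = \sqrt{2} \sqrt{L}$)
$\frac{G{\left(-20 \right)} - 2625}{25352 + 25487} = \frac{\sqrt{2} \sqrt{-20} - 2625}{25352 + 25487} = \frac{\sqrt{2} \cdot 2 i \sqrt{5} - 2625}{50839} = \left(2 i \sqrt{10} - 2625\right) \frac{1}{50839} = \left(-2625 + 2 i \sqrt{10}\right) \frac{1}{50839} = - \frac{2625}{50839} + \frac{2 i \sqrt{10}}{50839}$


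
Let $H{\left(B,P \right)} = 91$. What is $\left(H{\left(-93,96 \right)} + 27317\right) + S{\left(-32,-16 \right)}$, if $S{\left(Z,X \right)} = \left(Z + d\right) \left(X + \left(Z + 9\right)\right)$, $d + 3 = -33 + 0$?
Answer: $30060$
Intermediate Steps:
$d = -36$ ($d = -3 + \left(-33 + 0\right) = -3 - 33 = -36$)
$S{\left(Z,X \right)} = \left(-36 + Z\right) \left(9 + X + Z\right)$ ($S{\left(Z,X \right)} = \left(Z - 36\right) \left(X + \left(Z + 9\right)\right) = \left(-36 + Z\right) \left(X + \left(9 + Z\right)\right) = \left(-36 + Z\right) \left(9 + X + Z\right)$)
$\left(H{\left(-93,96 \right)} + 27317\right) + S{\left(-32,-16 \right)} = \left(91 + 27317\right) - \left(-1628 - 1024\right) = 27408 + \left(-324 + 1024 + 576 + 864 + 512\right) = 27408 + 2652 = 30060$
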